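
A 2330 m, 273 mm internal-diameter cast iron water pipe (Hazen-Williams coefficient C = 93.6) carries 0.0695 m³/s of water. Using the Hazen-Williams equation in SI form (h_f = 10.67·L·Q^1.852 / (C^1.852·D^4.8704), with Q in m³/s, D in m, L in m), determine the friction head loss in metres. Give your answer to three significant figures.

h_f ≈ 22.2 m

h_f = 10.67·2330·0.0695^1.852 / (93.6^1.852·0.273^4.8704) = 22.19 m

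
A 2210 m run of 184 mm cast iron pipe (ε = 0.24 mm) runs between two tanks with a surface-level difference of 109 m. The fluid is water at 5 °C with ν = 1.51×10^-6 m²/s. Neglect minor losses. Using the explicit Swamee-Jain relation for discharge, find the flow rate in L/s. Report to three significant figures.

Q ≈ 76.2 L/s

Swamee-Jain (Type II): Q = -0.965·√(gD⁵h_f/L)·ln[ε/(3.7D) + √(3.17ν²L/(gD³h_f))]
√(gD⁵h_f/L) = √(9.81·0.184⁵·109/2210) = 0.01010
ε/(3.7D) = 3.53×10^-4; √(3.17ν²L/(gD³h_f)) = 4.90×10^-5
Q = -0.965·0.01010·ln(4.015×10^-4) = 0.07623 m³/s
Check: V = 2.87 m/s, Re = 3.49×10^5, f = 0.02181, h_f = 110 m ≈ 109 m ✓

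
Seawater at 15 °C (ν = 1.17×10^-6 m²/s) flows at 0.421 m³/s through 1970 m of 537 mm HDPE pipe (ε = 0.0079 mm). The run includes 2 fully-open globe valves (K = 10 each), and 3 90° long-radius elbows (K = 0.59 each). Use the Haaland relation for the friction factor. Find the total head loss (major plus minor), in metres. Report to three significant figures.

H_L ≈ 11.7 m

V = 4Q/(πD²) = 1.859 m/s; V²/2g = 0.1761 m
Re = 8.53×10^5, ε/D = 1.47×10^-5 → f = 0.01215 (Haaland)
Major: h_f = f(L/D)·V²/2g = 0.01215·3669·0.1761 = 7.847 m
Minor: ΣK = 21.8; h_m = ΣK·V²/2g = 3.834 m
Total H_L = 7.847 + 3.834 = 11.68 m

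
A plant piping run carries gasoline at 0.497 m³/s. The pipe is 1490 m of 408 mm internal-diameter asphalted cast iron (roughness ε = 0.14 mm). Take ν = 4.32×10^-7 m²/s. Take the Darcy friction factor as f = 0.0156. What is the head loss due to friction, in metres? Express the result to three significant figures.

h_f ≈ 42.0 m

V = 4Q/(πD²) = 4·0.497/(π·0.408²) = 3.801 m/s
h_f = f(L/D)V²/(2g) = 0.01560·(1490/0.408)·3.801²/(2·9.81) = 41.96 m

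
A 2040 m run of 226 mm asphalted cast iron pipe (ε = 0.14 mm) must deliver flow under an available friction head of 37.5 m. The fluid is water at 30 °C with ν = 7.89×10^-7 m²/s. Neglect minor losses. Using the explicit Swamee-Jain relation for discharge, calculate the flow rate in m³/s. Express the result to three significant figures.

Q ≈ 0.0848 m³/s

Swamee-Jain (Type II): Q = -0.965·√(gD⁵h_f/L)·ln[ε/(3.7D) + √(3.17ν²L/(gD³h_f))]
√(gD⁵h_f/L) = √(9.81·0.226⁵·37.5/2040) = 0.01031
ε/(3.7D) = 1.67×10^-4; √(3.17ν²L/(gD³h_f)) = 3.08×10^-5
Q = -0.965·0.01031·ln(1.982×10^-4) = 0.08484 m³/s
Check: V = 2.11 m/s, Re = 6.06×10^5, f = 0.01834, h_f = 37.7 m ≈ 37.5 m ✓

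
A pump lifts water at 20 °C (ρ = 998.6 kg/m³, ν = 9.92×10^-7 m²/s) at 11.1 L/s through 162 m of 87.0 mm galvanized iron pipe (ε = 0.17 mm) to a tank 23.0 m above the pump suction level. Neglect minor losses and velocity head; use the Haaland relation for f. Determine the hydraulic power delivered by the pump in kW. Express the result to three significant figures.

P_hyd ≈ 3.37 kW

V = 4Q/(πD²) = 1.867 m/s; Re = 1.64×10^5; ε/D = 0.00195; f = 0.02429
h_f = f(L/D)V²/2g = 8.037 m
Total head H = z + h_f = 23.0 + 8.037 = 31.04 m
P_hyd = ρgQH = 998.6·9.81·0.0111·31.04 = 3.375 kW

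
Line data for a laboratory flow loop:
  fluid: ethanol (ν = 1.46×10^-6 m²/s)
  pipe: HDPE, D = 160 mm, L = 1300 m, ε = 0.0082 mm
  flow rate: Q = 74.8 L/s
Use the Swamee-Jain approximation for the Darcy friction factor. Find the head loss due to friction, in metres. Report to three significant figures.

h_f ≈ 81.8 m

V = 4Q/(πD²) = 4·0.0748/(π·0.160²) = 3.720 m/s
Re = VD/ν = 3.720·0.160/1.46×10^-6 = 4.08×10^5 → turbulent
ε/D = 0.0082/160 = 5.13×10^-5
Swamee-Jain: f = 0.01426
h_f = f(L/D)V²/(2g) = 0.01426·(1300/0.160)·3.720²/(2·9.81) = 81.75 m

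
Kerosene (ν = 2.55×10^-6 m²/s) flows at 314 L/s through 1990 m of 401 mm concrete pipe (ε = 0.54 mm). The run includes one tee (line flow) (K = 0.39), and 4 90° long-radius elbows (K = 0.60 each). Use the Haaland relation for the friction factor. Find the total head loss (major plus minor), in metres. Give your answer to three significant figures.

V = 4Q/(πD²) = 2.486 m/s; V²/2g = 0.3151 m
Re = 3.91×10^5, ε/D = 0.00135 → f = 0.02172 (Haaland)
Major: h_f = f(L/D)·V²/2g = 0.02172·4963·0.3151 = 33.96 m
Minor: ΣK = 2.79; h_m = ΣK·V²/2g = 0.8790 m
Total H_L = 33.96 + 0.8790 = 34.84 m

H_L ≈ 34.8 m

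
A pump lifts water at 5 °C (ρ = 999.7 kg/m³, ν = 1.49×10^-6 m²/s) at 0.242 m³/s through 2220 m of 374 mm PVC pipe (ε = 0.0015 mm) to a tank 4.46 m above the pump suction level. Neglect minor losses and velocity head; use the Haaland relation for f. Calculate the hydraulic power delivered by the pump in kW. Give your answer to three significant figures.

V = 4Q/(πD²) = 2.203 m/s; Re = 5.53×10^5; ε/D = 4.01×10^-6; f = 0.01288
h_f = f(L/D)V²/2g = 18.91 m
Total head H = z + h_f = 4.46 + 18.91 = 23.37 m
P_hyd = ρgQH = 999.7·9.81·0.242·23.37 = 55.45 kW

P_hyd ≈ 55.5 kW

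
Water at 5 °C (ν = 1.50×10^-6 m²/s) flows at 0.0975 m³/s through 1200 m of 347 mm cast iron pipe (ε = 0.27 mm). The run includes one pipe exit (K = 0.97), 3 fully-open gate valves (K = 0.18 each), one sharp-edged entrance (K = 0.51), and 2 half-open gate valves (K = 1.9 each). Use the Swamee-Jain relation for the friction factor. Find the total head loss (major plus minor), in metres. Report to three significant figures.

H_L ≈ 4.07 m

V = 4Q/(πD²) = 1.031 m/s; V²/2g = 0.05418 m
Re = 2.39×10^5, ε/D = 7.78×10^-4 → f = 0.02003 (Swamee-Jain)
Major: h_f = f(L/D)·V²/2g = 0.02003·3458·0.05418 = 3.753 m
Minor: ΣK = 5.82; h_m = ΣK·V²/2g = 0.3153 m
Total H_L = 3.753 + 0.3153 = 4.068 m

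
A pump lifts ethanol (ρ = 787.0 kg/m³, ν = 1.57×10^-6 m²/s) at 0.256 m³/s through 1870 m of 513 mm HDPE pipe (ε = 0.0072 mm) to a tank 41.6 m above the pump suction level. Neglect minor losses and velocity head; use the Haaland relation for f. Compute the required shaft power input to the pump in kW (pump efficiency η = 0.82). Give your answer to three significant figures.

P_shaft ≈ 110 kW

V = 4Q/(πD²) = 1.239 m/s; Re = 4.05×10^5; ε/D = 1.40×10^-5; f = 0.01371
h_f = f(L/D)V²/2g = 3.908 m
Total head H = z + h_f = 41.6 + 3.908 = 45.51 m
P_hyd = ρgQH = 787.0·9.81·0.256·45.51 = 89.94 kW
P_shaft = P_hyd/η = 89.94/0.82 = 109.7 kW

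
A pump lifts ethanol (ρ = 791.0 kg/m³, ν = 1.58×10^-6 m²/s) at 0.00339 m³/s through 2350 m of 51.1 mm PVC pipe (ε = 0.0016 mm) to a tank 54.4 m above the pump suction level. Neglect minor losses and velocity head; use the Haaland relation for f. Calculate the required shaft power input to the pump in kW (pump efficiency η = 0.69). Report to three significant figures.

V = 4Q/(πD²) = 1.653 m/s; Re = 5.35×10^4; ε/D = 3.13×10^-5; f = 0.02049
h_f = f(L/D)V²/2g = 131.2 m
Total head H = z + h_f = 54.4 + 131.2 = 185.6 m
P_hyd = ρgQH = 791.0·9.81·0.00339·185.6 = 4.883 kW
P_shaft = P_hyd/η = 4.883/0.69 = 7.076 kW

P_shaft ≈ 7.08 kW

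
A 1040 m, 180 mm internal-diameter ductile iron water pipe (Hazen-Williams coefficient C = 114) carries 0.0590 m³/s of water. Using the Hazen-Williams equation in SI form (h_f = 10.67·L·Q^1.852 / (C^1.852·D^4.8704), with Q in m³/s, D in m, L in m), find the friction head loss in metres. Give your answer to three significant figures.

h_f ≈ 38.6 m

h_f = 10.67·1040·0.0590^1.852 / (114^1.852·0.180^4.8704) = 38.60 m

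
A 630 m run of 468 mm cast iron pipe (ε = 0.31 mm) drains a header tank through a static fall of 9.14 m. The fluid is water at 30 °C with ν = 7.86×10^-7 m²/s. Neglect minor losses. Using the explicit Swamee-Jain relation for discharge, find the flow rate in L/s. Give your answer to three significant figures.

Swamee-Jain (Type II): Q = -0.965·√(gD⁵h_f/L)·ln[ε/(3.7D) + √(3.17ν²L/(gD³h_f))]
√(gD⁵h_f/L) = √(9.81·0.468⁵·9.14/630) = 0.05653
ε/(3.7D) = 1.79×10^-4; √(3.17ν²L/(gD³h_f)) = 1.16×10^-5
Q = -0.965·0.05653·ln(1.906×10^-4) = 0.4672 m³/s
Check: V = 2.72 m/s, Re = 1.62×10^6, f = 0.01814, h_f = 9.18 m ≈ 9.14 m ✓

Q ≈ 467 L/s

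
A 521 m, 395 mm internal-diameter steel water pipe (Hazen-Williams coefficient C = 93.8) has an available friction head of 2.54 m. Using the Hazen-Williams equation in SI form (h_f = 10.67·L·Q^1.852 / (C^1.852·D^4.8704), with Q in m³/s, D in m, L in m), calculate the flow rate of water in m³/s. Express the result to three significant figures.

Q ≈ 0.128 m³/s

Rearranging: Q = [h_f·C^1.852·D^4.8704 / (10.67·L)]^(1/1.852)
Q = [2.54·93.8^1.852·0.395^4.8704 / (10.67·521)]^0.540 = 0.1282 m³/s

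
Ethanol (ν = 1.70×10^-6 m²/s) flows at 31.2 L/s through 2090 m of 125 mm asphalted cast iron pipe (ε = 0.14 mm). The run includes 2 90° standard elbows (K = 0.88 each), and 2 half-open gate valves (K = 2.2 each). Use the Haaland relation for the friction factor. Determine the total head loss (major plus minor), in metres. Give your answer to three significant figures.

V = 4Q/(πD²) = 2.542 m/s; V²/2g = 0.3295 m
Re = 1.87×10^5, ε/D = 0.00112 → f = 0.02145 (Haaland)
Major: h_f = f(L/D)·V²/2g = 0.02145·16720·0.3295 = 118.2 m
Minor: ΣK = 6.16; h_m = ΣK·V²/2g = 2.029 m
Total H_L = 118.2 + 2.029 = 120.2 m

H_L ≈ 120 m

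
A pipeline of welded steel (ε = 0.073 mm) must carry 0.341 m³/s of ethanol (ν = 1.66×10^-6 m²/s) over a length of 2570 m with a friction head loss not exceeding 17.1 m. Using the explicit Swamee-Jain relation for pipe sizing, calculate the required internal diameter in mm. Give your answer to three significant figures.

Swamee-Jain (Type III): D = 0.66·[ε^1.25·(LQ²/(gh_f))^4.75 + ν·Q^9.4·(L/(gh_f))^5.2]^0.04
LQ²/(gh_f) = 1.781; L/(gh_f) = 15.32
Term 1 = ε^1.25·(…)^4.75 = 1.05×10^-4; Term 2 = ν·Q^9.4·(…)^5.2 = 9.80×10^-5
D = 0.66·(1.05×10^-4 + 9.80×10^-5)^0.04 = 0.4697 m = 470 mm
Check: V = 1.97 m/s, Re = 5.57×10^5, f = 0.01492, h_f = 16.1 m ≈ 17.1 m ✓

D ≈ 470 mm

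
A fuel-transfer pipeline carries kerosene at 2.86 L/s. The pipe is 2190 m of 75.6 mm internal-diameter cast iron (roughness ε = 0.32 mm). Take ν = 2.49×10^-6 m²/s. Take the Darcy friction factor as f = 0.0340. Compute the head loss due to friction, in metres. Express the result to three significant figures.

h_f ≈ 20.4 m

V = 4Q/(πD²) = 4·0.00286/(π·0.0756²) = 0.6371 m/s
h_f = f(L/D)V²/(2g) = 0.03400·(2190/0.0756)·0.6371²/(2·9.81) = 20.38 m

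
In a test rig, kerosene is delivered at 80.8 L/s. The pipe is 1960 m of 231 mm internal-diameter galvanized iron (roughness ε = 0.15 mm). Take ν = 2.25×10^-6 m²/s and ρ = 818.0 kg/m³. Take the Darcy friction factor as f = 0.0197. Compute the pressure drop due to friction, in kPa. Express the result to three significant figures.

V = 4Q/(πD²) = 4·0.0808/(π·0.231²) = 1.928 m/s
h_f = f(L/D)V²/(2g) = 0.01970·(1960/0.231)·1.928²/(2·9.81) = 31.67 m
Δp = ρg·h_f = 818.0·9.81·31.67 = 254.1 kPa

Δp ≈ 254 kPa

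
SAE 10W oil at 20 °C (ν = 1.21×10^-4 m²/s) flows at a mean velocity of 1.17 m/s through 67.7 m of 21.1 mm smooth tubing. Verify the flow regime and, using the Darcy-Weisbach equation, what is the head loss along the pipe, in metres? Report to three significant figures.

Re = VD/ν = 1.17·0.02110/1.21×10^-4 = 204 → laminar (Re < 2300)
f = 64/Re = 0.3137
h_f = f(L/D)V²/(2g) = 0.3137·(67.7/0.02110)·1.17²/(2·9.81) = 70.22 m

h_f ≈ 70.2 m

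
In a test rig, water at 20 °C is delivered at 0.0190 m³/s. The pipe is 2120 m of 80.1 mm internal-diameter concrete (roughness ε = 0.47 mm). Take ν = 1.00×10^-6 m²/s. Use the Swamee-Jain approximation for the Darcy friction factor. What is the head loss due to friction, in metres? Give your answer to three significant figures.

V = 4Q/(πD²) = 4·0.0190/(π·0.0801²) = 3.770 m/s
Re = VD/ν = 3.770·0.0801/1.00×10^-6 = 3.02×10^5 → turbulent
ε/D = 0.47/80.1 = 0.00587
Swamee-Jain: f = 0.03231
h_f = f(L/D)V²/(2g) = 0.03231·(2120/0.0801)·3.770²/(2·9.81) = 619.6 m

h_f ≈ 620 m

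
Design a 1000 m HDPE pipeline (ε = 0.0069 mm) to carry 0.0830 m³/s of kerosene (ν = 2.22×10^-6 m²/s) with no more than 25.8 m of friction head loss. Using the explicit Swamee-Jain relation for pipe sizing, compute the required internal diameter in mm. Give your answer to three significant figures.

Swamee-Jain (Type III): D = 0.66·[ε^1.25·(LQ²/(gh_f))^4.75 + ν·Q^9.4·(L/(gh_f))^5.2]^0.04
LQ²/(gh_f) = 0.02722; L/(gh_f) = 3.951
Term 1 = ε^1.25·(…)^4.75 = 1.30×10^-14; Term 2 = ν·Q^9.4·(…)^5.2 = 1.94×10^-13
D = 0.66·(1.30×10^-14 + 1.94×10^-13)^0.04 = 0.2052 m = 205 mm
Check: V = 2.51 m/s, Re = 2.32×10^5, f = 0.01542, h_f = 24.1 m ≈ 25.8 m ✓

D ≈ 205 mm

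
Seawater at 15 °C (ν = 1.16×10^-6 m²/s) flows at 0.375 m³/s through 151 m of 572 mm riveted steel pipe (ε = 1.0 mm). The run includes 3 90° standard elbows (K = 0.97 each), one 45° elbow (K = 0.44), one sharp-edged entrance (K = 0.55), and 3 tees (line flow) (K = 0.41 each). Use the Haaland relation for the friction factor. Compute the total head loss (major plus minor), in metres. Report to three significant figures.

V = 4Q/(πD²) = 1.459 m/s; V²/2g = 0.1085 m
Re = 7.20×10^5, ε/D = 0.00175 → f = 0.02290 (Haaland)
Major: h_f = f(L/D)·V²/2g = 0.02290·264.0·0.1085 = 0.6561 m
Minor: ΣK = 5.13; h_m = ΣK·V²/2g = 0.5568 m
Total H_L = 0.6561 + 0.5568 = 1.213 m

H_L ≈ 1.21 m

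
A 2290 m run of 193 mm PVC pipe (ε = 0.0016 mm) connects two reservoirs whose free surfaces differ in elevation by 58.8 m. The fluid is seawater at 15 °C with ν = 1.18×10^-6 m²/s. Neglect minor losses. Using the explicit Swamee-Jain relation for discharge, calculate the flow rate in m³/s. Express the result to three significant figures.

Q ≈ 0.0782 m³/s

Swamee-Jain (Type II): Q = -0.965·√(gD⁵h_f/L)·ln[ε/(3.7D) + √(3.17ν²L/(gD³h_f))]
√(gD⁵h_f/L) = √(9.81·0.193⁵·58.8/2290) = 0.008213
ε/(3.7D) = 2.24×10^-6; √(3.17ν²L/(gD³h_f)) = 4.94×10^-5
Q = -0.965·0.008213·ln(5.161×10^-5) = 0.07824 m³/s
Check: V = 2.67 m/s, Re = 4.37×10^5, f = 0.01353, h_f = 58.5 m ≈ 58.8 m ✓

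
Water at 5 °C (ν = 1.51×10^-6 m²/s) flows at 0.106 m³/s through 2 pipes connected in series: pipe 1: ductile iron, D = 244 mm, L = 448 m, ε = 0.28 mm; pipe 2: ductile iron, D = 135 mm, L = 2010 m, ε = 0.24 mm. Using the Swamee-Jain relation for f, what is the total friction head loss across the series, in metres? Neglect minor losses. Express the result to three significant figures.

Pipe 1: V = 2.267 m/s, Re = 3.66×10^5, ε/D = 0.00115, f = 0.02118, h_1 = f(L/D)V²/2g = 10.18 m
Pipe 2: V = 7.405 m/s, Re = 6.62×10^5, ε/D = 0.00178, f = 0.02311, h_2 = f(L/D)V²/2g = 961.6 m
Series → Q common, losses add: H = Σh = 971.7 m

H ≈ 972 m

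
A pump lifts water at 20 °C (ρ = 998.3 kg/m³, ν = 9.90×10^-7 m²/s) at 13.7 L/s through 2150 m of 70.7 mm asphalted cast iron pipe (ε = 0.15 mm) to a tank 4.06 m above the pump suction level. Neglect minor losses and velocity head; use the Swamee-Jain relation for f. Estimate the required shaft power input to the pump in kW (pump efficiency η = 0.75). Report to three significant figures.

P_shaft ≈ 83.9 kW

V = 4Q/(πD²) = 3.490 m/s; Re = 2.49×10^5; ε/D = 0.00212; f = 0.02465
h_f = f(L/D)V²/2g = 465.2 m
Total head H = z + h_f = 4.06 + 465.2 = 469.3 m
P_hyd = ρgQH = 998.3·9.81·0.0137·469.3 = 62.96 kW
P_shaft = P_hyd/η = 62.96/0.75 = 83.95 kW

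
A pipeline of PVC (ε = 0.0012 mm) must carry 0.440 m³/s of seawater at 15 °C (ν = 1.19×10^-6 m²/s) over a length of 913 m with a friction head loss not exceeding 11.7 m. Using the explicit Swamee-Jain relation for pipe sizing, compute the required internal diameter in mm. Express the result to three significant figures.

Swamee-Jain (Type III): D = 0.66·[ε^1.25·(LQ²/(gh_f))^4.75 + ν·Q^9.4·(L/(gh_f))^5.2]^0.04
LQ²/(gh_f) = 1.540; L/(gh_f) = 7.955
Term 1 = ε^1.25·(…)^4.75 = 3.09×10^-7; Term 2 = ν·Q^9.4·(…)^5.2 = 2.55×10^-5
D = 0.66·(3.09×10^-7 + 2.55×10^-5)^0.04 = 0.4326 m = 433 mm
Check: V = 2.99 m/s, Re = 1.09×10^6, f = 0.01152, h_f = 11.1 m ≈ 11.7 m ✓

D ≈ 433 mm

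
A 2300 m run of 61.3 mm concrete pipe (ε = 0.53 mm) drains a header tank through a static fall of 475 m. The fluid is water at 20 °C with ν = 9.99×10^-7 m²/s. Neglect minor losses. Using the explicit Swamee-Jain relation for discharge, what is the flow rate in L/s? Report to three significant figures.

Q ≈ 7.70 L/s

Swamee-Jain (Type II): Q = -0.965·√(gD⁵h_f/L)·ln[ε/(3.7D) + √(3.17ν²L/(gD³h_f))]
√(gD⁵h_f/L) = √(9.81·0.0613⁵·475/2300) = 0.001324
ε/(3.7D) = 0.00234; √(3.17ν²L/(gD³h_f)) = 8.23×10^-5
Q = -0.965·0.001324·ln(0.002419) = 0.007699 m³/s
Check: V = 2.61 m/s, Re = 1.60×10^5, f = 0.03670, h_f = 478 m ≈ 475 m ✓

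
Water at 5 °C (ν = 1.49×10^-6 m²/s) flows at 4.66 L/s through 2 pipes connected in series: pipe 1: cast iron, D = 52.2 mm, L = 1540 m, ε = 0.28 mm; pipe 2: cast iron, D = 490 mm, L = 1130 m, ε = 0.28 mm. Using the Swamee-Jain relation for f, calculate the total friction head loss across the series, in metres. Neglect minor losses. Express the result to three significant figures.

H ≈ 232 m

Pipe 1: V = 2.177 m/s, Re = 7.63×10^4, ε/D = 0.00536, f = 0.03248, h_1 = f(L/D)V²/2g = 231.6 m
Pipe 2: V = 0.02471 m/s, Re = 8130, ε/D = 5.71×10^-4, f = 0.03372, h_2 = f(L/D)V²/2g = 0.002420 m
Series → Q common, losses add: H = Σh = 231.6 m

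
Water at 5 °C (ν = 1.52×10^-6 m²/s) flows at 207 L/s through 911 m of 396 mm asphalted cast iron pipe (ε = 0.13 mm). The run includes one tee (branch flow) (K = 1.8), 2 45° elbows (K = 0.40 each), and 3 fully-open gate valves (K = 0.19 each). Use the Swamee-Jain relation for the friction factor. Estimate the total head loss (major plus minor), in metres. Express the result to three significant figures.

H_L ≈ 6.00 m

V = 4Q/(πD²) = 1.681 m/s; V²/2g = 0.1440 m
Re = 4.38×10^5, ε/D = 3.28×10^-4 → f = 0.01674 (Swamee-Jain)
Major: h_f = f(L/D)·V²/2g = 0.01674·2301·0.1440 = 5.546 m
Minor: ΣK = 3.17; h_m = ΣK·V²/2g = 0.4564 m
Total H_L = 5.546 + 0.4564 = 6.002 m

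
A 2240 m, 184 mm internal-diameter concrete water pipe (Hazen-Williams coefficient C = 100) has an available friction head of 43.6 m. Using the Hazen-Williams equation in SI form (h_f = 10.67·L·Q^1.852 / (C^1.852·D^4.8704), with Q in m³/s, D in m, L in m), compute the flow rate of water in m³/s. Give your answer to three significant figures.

Rearranging: Q = [h_f·C^1.852·D^4.8704 / (10.67·L)]^(1/1.852)
Q = [43.6·100^1.852·0.184^4.8704 / (10.67·2240)]^0.540 = 0.03870 m³/s

Q ≈ 0.0387 m³/s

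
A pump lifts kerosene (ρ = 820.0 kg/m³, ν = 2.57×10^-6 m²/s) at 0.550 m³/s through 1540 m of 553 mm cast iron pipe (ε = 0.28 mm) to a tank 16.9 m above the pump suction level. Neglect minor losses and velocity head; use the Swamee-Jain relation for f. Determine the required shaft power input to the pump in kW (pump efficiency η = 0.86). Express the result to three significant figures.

V = 4Q/(πD²) = 2.290 m/s; Re = 4.93×10^5; ε/D = 5.06×10^-4; f = 0.01783
h_f = f(L/D)V²/2g = 13.27 m
Total head H = z + h_f = 16.9 + 13.27 = 30.17 m
P_hyd = ρgQH = 820.0·9.81·0.550·30.17 = 133.5 kW
P_shaft = P_hyd/η = 133.5/0.86 = 155.2 kW

P_shaft ≈ 155 kW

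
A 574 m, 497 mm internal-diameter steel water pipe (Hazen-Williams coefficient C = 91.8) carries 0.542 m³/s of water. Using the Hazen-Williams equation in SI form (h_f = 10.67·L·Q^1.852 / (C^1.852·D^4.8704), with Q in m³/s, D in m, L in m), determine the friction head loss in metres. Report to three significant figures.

h_f = 10.67·574·0.542^1.852 / (91.8^1.852·0.497^4.8704) = 13.74 m

h_f ≈ 13.7 m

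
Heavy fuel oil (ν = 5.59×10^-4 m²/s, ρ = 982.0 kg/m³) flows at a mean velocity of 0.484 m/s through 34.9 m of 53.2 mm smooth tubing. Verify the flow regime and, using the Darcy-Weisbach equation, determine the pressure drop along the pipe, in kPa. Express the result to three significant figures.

Re = VD/ν = 0.484·0.05320/5.59×10^-4 = 46.1 → laminar (Re < 2300)
f = 64/Re = 1.389
h_f = f(L/D)V²/(2g) = 1.389·(34.9/0.05320)·0.484²/(2·9.81) = 10.88 m
Δp = ρg·h_f = 982.0·9.81·10.88 = 104.8 kPa

Δp ≈ 105 kPa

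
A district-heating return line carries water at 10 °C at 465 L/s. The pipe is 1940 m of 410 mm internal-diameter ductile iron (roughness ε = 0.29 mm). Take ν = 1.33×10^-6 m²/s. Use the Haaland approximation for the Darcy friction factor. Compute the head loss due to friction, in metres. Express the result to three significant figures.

h_f ≈ 55.1 m

V = 4Q/(πD²) = 4·0.465/(π·0.410²) = 3.522 m/s
Re = VD/ν = 3.522·0.410/1.33×10^-6 = 1.09×10^6 → turbulent
ε/D = 0.29/410 = 7.07×10^-4
Haaland: f = 0.01843
h_f = f(L/D)V²/(2g) = 0.01843·(1940/0.410)·3.522²/(2·9.81) = 55.14 m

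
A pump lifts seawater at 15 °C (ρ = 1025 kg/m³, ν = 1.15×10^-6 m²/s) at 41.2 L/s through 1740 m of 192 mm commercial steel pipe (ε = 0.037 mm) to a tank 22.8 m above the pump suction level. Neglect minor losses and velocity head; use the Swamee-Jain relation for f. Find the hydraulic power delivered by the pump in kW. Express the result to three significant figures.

P_hyd ≈ 15.9 kW

V = 4Q/(πD²) = 1.423 m/s; Re = 2.38×10^5; ε/D = 1.93×10^-4; f = 0.01671
h_f = f(L/D)V²/2g = 15.63 m
Total head H = z + h_f = 22.8 + 15.63 = 38.43 m
P_hyd = ρgQH = 1025·9.81·0.0412·38.43 = 15.92 kW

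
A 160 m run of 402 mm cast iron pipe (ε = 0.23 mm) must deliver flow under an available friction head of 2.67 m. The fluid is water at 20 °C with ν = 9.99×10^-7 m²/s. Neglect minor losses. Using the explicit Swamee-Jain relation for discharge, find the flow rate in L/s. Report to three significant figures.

Swamee-Jain (Type II): Q = -0.965·√(gD⁵h_f/L)·ln[ε/(3.7D) + √(3.17ν²L/(gD³h_f))]
√(gD⁵h_f/L) = √(9.81·0.402⁵·2.67/160) = 0.04146
ε/(3.7D) = 1.55×10^-4; √(3.17ν²L/(gD³h_f)) = 1.72×10^-5
Q = -0.965·0.04146·ln(1.719×10^-4) = 0.3468 m³/s
Check: V = 2.73 m/s, Re = 1.10×10^6, f = 0.01773, h_f = 2.68 m ≈ 2.67 m ✓

Q ≈ 347 L/s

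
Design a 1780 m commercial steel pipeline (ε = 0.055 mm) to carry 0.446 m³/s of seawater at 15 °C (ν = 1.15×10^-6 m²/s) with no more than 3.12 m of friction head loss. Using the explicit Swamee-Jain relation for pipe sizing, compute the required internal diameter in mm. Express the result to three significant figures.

D ≈ 669 mm

Swamee-Jain (Type III): D = 0.66·[ε^1.25·(LQ²/(gh_f))^4.75 + ν·Q^9.4·(L/(gh_f))^5.2]^0.04
LQ²/(gh_f) = 11.57; L/(gh_f) = 58.16
Term 1 = ε^1.25·(…)^4.75 = 0.532; Term 2 = ν·Q^9.4·(…)^5.2 = 0.872
D = 0.66·(0.532 + 0.872)^0.04 = 0.6690 m = 669 mm
Check: V = 1.27 m/s, Re = 7.38×10^5, f = 0.01364, h_f = 2.98 m ≈ 3.12 m ✓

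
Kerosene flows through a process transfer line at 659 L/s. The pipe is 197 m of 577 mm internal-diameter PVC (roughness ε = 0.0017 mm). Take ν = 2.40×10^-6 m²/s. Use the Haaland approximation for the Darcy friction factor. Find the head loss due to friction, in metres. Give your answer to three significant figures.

V = 4Q/(πD²) = 4·0.659/(π·0.577²) = 2.520 m/s
Re = VD/ν = 2.520·0.577/2.40×10^-6 = 6.06×10^5 → turbulent
ε/D = 0.0017/577 = 2.95×10^-6
Haaland: f = 0.01266
h_f = f(L/D)V²/(2g) = 0.01266·(197/0.577)·2.520²/(2·9.81) = 1.400 m

h_f ≈ 1.40 m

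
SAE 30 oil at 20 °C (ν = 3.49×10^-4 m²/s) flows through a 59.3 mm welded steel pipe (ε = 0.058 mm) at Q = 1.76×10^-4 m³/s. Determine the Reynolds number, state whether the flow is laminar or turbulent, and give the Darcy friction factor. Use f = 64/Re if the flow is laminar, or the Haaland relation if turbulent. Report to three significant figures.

Re ≈ 10.8; laminar; f = 64/Re ≈ 5.91

V = 4Q/(πD²) = 0.06373 m/s
Re = VD/ν = 0.06373·0.0593/3.49×10^-4 = 10.8
Re < 2300 → laminar → f = 64/Re = 5.911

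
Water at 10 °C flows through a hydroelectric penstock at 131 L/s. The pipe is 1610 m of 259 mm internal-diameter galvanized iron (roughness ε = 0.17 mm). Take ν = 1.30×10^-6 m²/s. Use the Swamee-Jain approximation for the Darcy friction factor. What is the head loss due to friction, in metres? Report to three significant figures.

h_f ≈ 36.6 m

V = 4Q/(πD²) = 4·0.131/(π·0.259²) = 2.486 m/s
Re = VD/ν = 2.486·0.259/1.30×10^-6 = 4.95×10^5 → turbulent
ε/D = 0.17/259 = 6.56×10^-4
Swamee-Jain: f = 0.01870
h_f = f(L/D)V²/(2g) = 0.01870·(1610/0.259)·2.486²/(2·9.81) = 36.62 m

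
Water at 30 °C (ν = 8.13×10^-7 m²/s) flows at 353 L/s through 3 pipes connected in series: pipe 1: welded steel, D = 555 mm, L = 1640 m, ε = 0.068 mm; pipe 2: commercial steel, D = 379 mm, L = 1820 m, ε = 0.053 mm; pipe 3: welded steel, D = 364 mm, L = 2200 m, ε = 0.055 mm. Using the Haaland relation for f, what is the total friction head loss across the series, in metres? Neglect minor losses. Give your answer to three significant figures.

H ≈ 85.5 m

Pipe 1: V = 1.459 m/s, Re = 9.96×10^5, ε/D = 1.23×10^-4, f = 0.01365, h_1 = f(L/D)V²/2g = 4.377 m
Pipe 2: V = 3.129 m/s, Re = 1.46×10^6, ε/D = 1.40×10^-4, f = 0.01358, h_2 = f(L/D)V²/2g = 32.53 m
Pipe 3: V = 3.392 m/s, Re = 1.52×10^6, ε/D = 1.51×10^-4, f = 0.01371, h_3 = f(L/D)V²/2g = 48.59 m
Series → Q common, losses add: H = Σh = 85.50 m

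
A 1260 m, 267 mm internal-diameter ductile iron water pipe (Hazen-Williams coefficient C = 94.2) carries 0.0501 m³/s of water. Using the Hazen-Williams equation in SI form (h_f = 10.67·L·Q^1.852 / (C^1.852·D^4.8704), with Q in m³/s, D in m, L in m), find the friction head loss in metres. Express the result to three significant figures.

h_f ≈ 7.21 m

h_f = 10.67·1260·0.0501^1.852 / (94.2^1.852·0.267^4.8704) = 7.208 m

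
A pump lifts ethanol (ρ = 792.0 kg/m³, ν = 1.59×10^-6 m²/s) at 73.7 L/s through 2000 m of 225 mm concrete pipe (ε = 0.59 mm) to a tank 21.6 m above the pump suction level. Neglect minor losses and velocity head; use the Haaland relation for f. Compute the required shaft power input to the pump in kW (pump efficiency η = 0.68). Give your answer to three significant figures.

V = 4Q/(πD²) = 1.854 m/s; Re = 2.62×10^5; ε/D = 0.00262; f = 0.02576
h_f = f(L/D)V²/2g = 40.09 m
Total head H = z + h_f = 21.6 + 40.09 = 61.69 m
P_hyd = ρgQH = 792.0·9.81·0.0737·61.69 = 35.33 kW
P_shaft = P_hyd/η = 35.33/0.68 = 51.95 kW

P_shaft ≈ 52.0 kW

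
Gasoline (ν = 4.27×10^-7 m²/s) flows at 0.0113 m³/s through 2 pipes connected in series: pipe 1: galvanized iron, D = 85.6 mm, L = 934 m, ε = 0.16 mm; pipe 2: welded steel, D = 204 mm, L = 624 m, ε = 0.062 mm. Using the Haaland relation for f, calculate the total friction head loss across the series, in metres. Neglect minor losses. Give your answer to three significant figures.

H ≈ 50.7 m

Pipe 1: V = 1.964 m/s, Re = 3.94×10^5, ε/D = 0.00187, f = 0.02348, h_1 = f(L/D)V²/2g = 50.34 m
Pipe 2: V = 0.3457 m/s, Re = 1.65×10^5, ε/D = 3.04×10^-4, f = 0.01793, h_2 = f(L/D)V²/2g = 0.3341 m
Series → Q common, losses add: H = Σh = 50.67 m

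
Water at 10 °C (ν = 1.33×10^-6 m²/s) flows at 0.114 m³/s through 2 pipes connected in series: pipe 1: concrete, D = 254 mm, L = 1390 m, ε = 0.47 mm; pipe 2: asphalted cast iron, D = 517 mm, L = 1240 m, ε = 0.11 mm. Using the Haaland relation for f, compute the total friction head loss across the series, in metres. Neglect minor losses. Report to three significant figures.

H ≈ 33.6 m

Pipe 1: V = 2.250 m/s, Re = 4.30×10^5, ε/D = 0.00185, f = 0.02338, h_1 = f(L/D)V²/2g = 33.01 m
Pipe 2: V = 0.5430 m/s, Re = 2.11×10^5, ε/D = 2.13×10^-4, f = 0.01684, h_2 = f(L/D)V²/2g = 0.6070 m
Series → Q common, losses add: H = Σh = 33.62 m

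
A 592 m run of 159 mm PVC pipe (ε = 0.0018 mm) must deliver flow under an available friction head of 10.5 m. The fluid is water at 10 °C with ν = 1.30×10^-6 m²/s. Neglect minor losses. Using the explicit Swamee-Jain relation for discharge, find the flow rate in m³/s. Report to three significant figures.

Swamee-Jain (Type II): Q = -0.965·√(gD⁵h_f/L)·ln[ε/(3.7D) + √(3.17ν²L/(gD³h_f))]
√(gD⁵h_f/L) = √(9.81·0.159⁵·10.5/592) = 0.004205
ε/(3.7D) = 3.06×10^-6; √(3.17ν²L/(gD³h_f)) = 8.75×10^-5
Q = -0.965·0.004205·ln(9.058×10^-5) = 0.03777 m³/s
Check: V = 1.90 m/s, Re = 2.33×10^5, f = 0.01520, h_f = 10.4 m ≈ 10.5 m ✓

Q ≈ 0.0378 m³/s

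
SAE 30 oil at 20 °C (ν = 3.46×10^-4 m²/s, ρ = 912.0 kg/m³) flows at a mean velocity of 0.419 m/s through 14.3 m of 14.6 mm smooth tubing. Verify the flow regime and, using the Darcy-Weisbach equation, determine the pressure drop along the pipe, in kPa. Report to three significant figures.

Δp ≈ 284 kPa

Re = VD/ν = 0.419·0.01460/3.46×10^-4 = 17.7 → laminar (Re < 2300)
f = 64/Re = 3.620
h_f = f(L/D)V²/(2g) = 3.620·(14.3/0.01460)·0.419²/(2·9.81) = 31.72 m
Δp = ρg·h_f = 912.0·9.81·31.72 = 283.8 kPa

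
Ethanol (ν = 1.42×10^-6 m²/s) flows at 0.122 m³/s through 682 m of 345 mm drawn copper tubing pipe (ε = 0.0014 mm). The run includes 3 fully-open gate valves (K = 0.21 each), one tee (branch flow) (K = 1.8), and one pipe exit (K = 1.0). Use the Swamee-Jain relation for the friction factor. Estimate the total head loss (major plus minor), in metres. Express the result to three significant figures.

V = 4Q/(πD²) = 1.305 m/s; V²/2g = 0.08681 m
Re = 3.17×10^5, ε/D = 4.06×10^-6 → f = 0.01428 (Swamee-Jain)
Major: h_f = f(L/D)·V²/2g = 0.01428·1977·0.08681 = 2.450 m
Minor: ΣK = 3.43; h_m = ΣK·V²/2g = 0.2978 m
Total H_L = 2.450 + 0.2978 = 2.748 m

H_L ≈ 2.75 m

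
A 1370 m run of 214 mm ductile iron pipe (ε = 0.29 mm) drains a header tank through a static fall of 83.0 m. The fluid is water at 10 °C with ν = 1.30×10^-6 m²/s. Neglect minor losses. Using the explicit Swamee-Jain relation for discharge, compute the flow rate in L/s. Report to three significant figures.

Swamee-Jain (Type II): Q = -0.965·√(gD⁵h_f/L)·ln[ε/(3.7D) + √(3.17ν²L/(gD³h_f))]
√(gD⁵h_f/L) = √(9.81·0.214⁵·83.0/1370) = 0.01633
ε/(3.7D) = 3.66×10^-4; √(3.17ν²L/(gD³h_f)) = 3.03×10^-5
Q = -0.965·0.01633·ln(3.966×10^-4) = 0.1234 m³/s
Check: V = 3.43 m/s, Re = 5.65×10^5, f = 0.02171, h_f = 83.5 m ≈ 83.0 m ✓

Q ≈ 123 L/s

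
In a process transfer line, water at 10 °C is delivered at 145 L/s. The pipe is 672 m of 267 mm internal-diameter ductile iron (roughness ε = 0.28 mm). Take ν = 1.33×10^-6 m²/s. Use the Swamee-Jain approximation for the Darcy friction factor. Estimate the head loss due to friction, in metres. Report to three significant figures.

h_f ≈ 17.7 m

V = 4Q/(πD²) = 4·0.145/(π·0.267²) = 2.590 m/s
Re = VD/ν = 2.590·0.267/1.33×10^-6 = 5.20×10^5 → turbulent
ε/D = 0.28/267 = 0.00105
Swamee-Jain: f = 0.02054
h_f = f(L/D)V²/(2g) = 0.02054·(672/0.267)·2.590²/(2·9.81) = 17.67 m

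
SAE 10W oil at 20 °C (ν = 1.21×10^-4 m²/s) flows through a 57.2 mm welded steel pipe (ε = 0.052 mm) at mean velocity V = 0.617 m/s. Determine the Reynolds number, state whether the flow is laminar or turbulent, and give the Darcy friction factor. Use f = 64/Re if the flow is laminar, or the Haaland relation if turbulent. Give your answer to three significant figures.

Re ≈ 292; laminar; f = 64/Re ≈ 0.219

Re = VD/ν = 0.6170·0.0572/1.21×10^-4 = 292
Re < 2300 → laminar → f = 64/Re = 0.2194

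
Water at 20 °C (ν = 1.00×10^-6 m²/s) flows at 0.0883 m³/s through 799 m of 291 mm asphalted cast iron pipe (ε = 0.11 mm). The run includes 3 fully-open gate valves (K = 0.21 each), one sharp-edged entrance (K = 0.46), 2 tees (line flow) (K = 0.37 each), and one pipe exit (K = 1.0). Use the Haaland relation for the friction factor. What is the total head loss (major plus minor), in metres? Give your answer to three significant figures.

V = 4Q/(πD²) = 1.328 m/s; V²/2g = 0.08984 m
Re = 3.86×10^5, ε/D = 3.78×10^-4 → f = 0.01701 (Haaland)
Major: h_f = f(L/D)·V²/2g = 0.01701·2746·0.08984 = 4.197 m
Minor: ΣK = 2.83; h_m = ΣK·V²/2g = 0.2542 m
Total H_L = 4.197 + 0.2542 = 4.451 m

H_L ≈ 4.45 m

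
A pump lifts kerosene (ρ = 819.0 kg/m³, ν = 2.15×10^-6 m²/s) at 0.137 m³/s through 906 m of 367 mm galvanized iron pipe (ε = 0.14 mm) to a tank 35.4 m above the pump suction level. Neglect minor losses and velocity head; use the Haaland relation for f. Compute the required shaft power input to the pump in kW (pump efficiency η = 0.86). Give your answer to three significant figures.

V = 4Q/(πD²) = 1.295 m/s; Re = 2.21×10^5; ε/D = 3.81×10^-4; f = 0.01781
h_f = f(L/D)V²/2g = 3.759 m
Total head H = z + h_f = 35.4 + 3.759 = 39.16 m
P_hyd = ρgQH = 819.0·9.81·0.137·39.16 = 43.10 kW
P_shaft = P_hyd/η = 43.10/0.86 = 50.12 kW

P_shaft ≈ 50.1 kW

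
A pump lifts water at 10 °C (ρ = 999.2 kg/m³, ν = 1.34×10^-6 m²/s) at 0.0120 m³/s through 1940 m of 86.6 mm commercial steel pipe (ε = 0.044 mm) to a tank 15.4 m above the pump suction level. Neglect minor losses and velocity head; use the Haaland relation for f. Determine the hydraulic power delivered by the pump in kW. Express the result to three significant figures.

P_hyd ≈ 12.7 kW

V = 4Q/(πD²) = 2.037 m/s; Re = 1.32×10^5; ε/D = 5.08×10^-4; f = 0.01946
h_f = f(L/D)V²/2g = 92.21 m
Total head H = z + h_f = 15.4 + 92.21 = 107.6 m
P_hyd = ρgQH = 999.2·9.81·0.0120·107.6 = 12.66 kW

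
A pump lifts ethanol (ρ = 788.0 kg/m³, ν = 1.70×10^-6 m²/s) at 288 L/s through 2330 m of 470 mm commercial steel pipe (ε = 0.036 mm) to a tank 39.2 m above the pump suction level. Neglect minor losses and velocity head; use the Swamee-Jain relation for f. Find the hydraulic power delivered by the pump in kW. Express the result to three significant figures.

V = 4Q/(πD²) = 1.660 m/s; Re = 4.59×10^5; ε/D = 7.66×10^-5; f = 0.01434
h_f = f(L/D)V²/2g = 9.984 m
Total head H = z + h_f = 39.2 + 9.984 = 49.18 m
P_hyd = ρgQH = 788.0·9.81·0.288·49.18 = 109.5 kW

P_hyd ≈ 109 kW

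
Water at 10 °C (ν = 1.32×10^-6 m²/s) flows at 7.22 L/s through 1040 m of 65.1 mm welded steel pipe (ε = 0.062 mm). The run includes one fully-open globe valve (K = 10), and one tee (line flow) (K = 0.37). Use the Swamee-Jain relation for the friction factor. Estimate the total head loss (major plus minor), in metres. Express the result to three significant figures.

H_L ≈ 86.9 m

V = 4Q/(πD²) = 2.169 m/s; V²/2g = 0.2398 m
Re = 1.07×10^5, ε/D = 9.52×10^-4 → f = 0.02203 (Swamee-Jain)
Major: h_f = f(L/D)·V²/2g = 0.02203·15975·0.2398 = 84.42 m
Minor: ΣK = 10.4; h_m = ΣK·V²/2g = 2.487 m
Total H_L = 84.42 + 2.487 = 86.90 m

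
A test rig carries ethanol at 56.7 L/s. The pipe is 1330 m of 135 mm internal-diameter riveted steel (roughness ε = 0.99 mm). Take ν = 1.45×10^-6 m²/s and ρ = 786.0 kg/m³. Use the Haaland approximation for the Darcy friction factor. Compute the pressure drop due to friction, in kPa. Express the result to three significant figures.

V = 4Q/(πD²) = 4·0.0567/(π·0.135²) = 3.961 m/s
Re = VD/ν = 3.961·0.135/1.45×10^-6 = 3.69×10^5 → turbulent
ε/D = 0.99/135 = 0.00733
Haaland: f = 0.03447
h_f = f(L/D)V²/(2g) = 0.03447·(1330/0.135)·3.961²/(2·9.81) = 271.6 m
Δp = ρg·h_f = 786.0·9.81·271.6 = 2094 kPa

Δp ≈ 2090 kPa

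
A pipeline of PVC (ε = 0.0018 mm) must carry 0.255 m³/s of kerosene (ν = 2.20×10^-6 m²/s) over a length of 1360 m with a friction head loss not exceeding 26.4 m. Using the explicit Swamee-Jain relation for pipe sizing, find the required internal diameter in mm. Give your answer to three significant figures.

Swamee-Jain (Type III): D = 0.66·[ε^1.25·(LQ²/(gh_f))^4.75 + ν·Q^9.4·(L/(gh_f))^5.2]^0.04
LQ²/(gh_f) = 0.3415; L/(gh_f) = 5.251
Term 1 = ε^1.25·(…)^4.75 = 4.00×10^-10; Term 2 = ν·Q^9.4·(…)^5.2 = 3.23×10^-8
D = 0.66·(4.00×10^-10 + 3.23×10^-8)^0.04 = 0.3312 m = 331 mm
Check: V = 2.96 m/s, Re = 4.46×10^5, f = 0.01345, h_f = 24.6 m ≈ 26.4 m ✓

D ≈ 331 mm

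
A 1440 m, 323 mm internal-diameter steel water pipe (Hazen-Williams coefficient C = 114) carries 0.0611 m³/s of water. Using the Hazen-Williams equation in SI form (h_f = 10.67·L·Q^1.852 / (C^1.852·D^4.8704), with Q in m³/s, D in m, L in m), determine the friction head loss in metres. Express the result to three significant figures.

h_f = 10.67·1440·0.0611^1.852 / (114^1.852·0.323^4.8704) = 3.306 m

h_f ≈ 3.31 m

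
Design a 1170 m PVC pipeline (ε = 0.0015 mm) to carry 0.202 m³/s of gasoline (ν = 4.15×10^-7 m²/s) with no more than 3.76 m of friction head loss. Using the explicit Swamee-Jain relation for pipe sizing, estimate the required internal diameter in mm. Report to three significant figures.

Swamee-Jain (Type III): D = 0.66·[ε^1.25·(LQ²/(gh_f))^4.75 + ν·Q^9.4·(L/(gh_f))^5.2]^0.04
LQ²/(gh_f) = 1.294; L/(gh_f) = 31.72
Term 1 = ε^1.25·(…)^4.75 = 1.79×10^-7; Term 2 = ν·Q^9.4·(…)^5.2 = 7.86×10^-6
D = 0.66·(1.79×10^-7 + 7.86×10^-6)^0.04 = 0.4128 m = 413 mm
Check: V = 1.51 m/s, Re = 1.50×10^6, f = 0.01097, h_f = 3.61 m ≈ 3.76 m ✓

D ≈ 413 mm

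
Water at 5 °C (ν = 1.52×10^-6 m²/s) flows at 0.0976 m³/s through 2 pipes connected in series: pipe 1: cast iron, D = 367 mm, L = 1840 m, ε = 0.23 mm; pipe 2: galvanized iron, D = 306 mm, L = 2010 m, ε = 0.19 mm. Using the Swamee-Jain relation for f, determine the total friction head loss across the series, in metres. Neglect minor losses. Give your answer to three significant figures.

Pipe 1: V = 0.9226 m/s, Re = 2.23×10^5, ε/D = 6.27×10^-4, f = 0.01941, h_1 = f(L/D)V²/2g = 4.222 m
Pipe 2: V = 1.327 m/s, Re = 2.67×10^5, ε/D = 6.21×10^-4, f = 0.01913, h_2 = f(L/D)V²/2g = 11.28 m
Series → Q common, losses add: H = Σh = 15.50 m

H ≈ 15.5 m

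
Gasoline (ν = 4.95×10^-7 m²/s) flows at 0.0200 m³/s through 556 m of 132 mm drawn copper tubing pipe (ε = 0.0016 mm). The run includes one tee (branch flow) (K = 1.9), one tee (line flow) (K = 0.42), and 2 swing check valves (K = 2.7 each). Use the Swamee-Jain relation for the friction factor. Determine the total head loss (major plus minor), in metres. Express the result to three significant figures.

H_L ≈ 7.20 m

V = 4Q/(πD²) = 1.461 m/s; V²/2g = 0.1089 m
Re = 3.90×10^5, ε/D = 1.21×10^-5 → f = 0.01386 (Swamee-Jain)
Major: h_f = f(L/D)·V²/2g = 0.01386·4212·0.1089 = 6.356 m
Minor: ΣK = 7.72; h_m = ΣK·V²/2g = 0.8404 m
Total H_L = 6.356 + 0.8404 = 7.196 m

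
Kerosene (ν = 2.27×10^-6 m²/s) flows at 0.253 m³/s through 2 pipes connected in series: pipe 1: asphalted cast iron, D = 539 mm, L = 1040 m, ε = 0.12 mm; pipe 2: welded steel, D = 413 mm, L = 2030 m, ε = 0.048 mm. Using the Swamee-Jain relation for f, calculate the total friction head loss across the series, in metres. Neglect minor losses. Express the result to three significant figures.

H ≈ 15.7 m

Pipe 1: V = 1.109 m/s, Re = 2.63×10^5, ε/D = 2.23×10^-4, f = 0.01673, h_1 = f(L/D)V²/2g = 2.022 m
Pipe 2: V = 1.889 m/s, Re = 3.44×10^5, ε/D = 1.16×10^-4, f = 0.01532, h_2 = f(L/D)V²/2g = 13.69 m
Series → Q common, losses add: H = Σh = 15.71 m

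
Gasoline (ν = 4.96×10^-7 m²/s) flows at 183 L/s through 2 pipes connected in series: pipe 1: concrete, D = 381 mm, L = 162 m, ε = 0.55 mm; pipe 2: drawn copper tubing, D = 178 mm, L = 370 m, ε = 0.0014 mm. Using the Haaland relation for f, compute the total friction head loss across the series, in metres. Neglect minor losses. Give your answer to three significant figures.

Pipe 1: V = 1.605 m/s, Re = 1.23×10^6, ε/D = 0.00144, f = 0.02172, h_1 = f(L/D)V²/2g = 1.213 m
Pipe 2: V = 7.354 m/s, Re = 2.64×10^6, ε/D = 7.87×10^-6, f = 0.01018, h_2 = f(L/D)V²/2g = 58.33 m
Series → Q common, losses add: H = Σh = 59.55 m

H ≈ 59.5 m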